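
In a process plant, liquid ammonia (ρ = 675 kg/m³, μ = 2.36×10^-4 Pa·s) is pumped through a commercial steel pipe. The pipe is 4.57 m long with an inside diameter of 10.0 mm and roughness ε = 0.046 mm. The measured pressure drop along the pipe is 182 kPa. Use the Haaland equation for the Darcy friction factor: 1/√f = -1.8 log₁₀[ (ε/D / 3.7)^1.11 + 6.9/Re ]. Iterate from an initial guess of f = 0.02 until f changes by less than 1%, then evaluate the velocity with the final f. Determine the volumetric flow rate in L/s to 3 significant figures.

Q ≈ 0.491 L/s

Rearranging Darcy-Weisbach: V = √(2·ΔP·D/(f·L·ρ)). With ε/D = 4.6e-05/0.01 = 0.0046, iterate starting from f = 0.02:
  f = 0.02 → V = √(2·1.82e+05·0.01/(0.02·4.57·675)) = 7.681 m/s; Re = ρVD/μ = 2.197e+05; f → 0.03009
  f = 0.03009 → V = 6.262 m/s; Re = 1.791e+05; f → 0.03018
Converged (Δf/f < 1%). With the final f = 0.03018: V = √(2·1.82e+05·0.01/(0.03018·4.57·675)) = 6.253 m/s.
Q = V·A = 6.253·(π/4·0.01²) = 0.0004911 m³/s = 0.491 L/s.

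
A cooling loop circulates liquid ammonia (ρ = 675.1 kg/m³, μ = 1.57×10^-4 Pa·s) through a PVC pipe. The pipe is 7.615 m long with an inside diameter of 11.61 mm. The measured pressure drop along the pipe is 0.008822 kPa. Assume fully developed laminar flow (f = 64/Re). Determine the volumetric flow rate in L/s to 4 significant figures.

Q ≈ 0.003291 L/s

For laminar flow, f = 64/Re with Re = ρVD/μ, so Darcy-Weisbach reduces to ΔP = 32μLV/D². Solving for V: V = ΔP·D²/(32μL) = 8.822·(0.01161)²/(32·0.000157·7.615) = 0.03108 m/s.
Check: Re = ρVD/μ = 675.1·0.03108·0.01161/0.000157 = 1552 < 2300, so the laminar assumption holds.
Q = V·A = 0.03108·(π/4·0.01161²) = 3.291e-06 m³/s = 0.003291 L/s.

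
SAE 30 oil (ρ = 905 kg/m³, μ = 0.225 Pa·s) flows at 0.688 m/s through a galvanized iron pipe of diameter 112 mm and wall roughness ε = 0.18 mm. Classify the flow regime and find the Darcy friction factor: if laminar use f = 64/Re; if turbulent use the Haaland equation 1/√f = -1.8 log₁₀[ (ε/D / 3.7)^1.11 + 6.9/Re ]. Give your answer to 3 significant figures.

f ≈ 0.206

Re = ρVD/μ = 905·0.688·0.112/0.225 = 309.9.
Re < 2300 → laminar, so f = 64/Re = 0.2065 (roughness is irrelevant in laminar flow).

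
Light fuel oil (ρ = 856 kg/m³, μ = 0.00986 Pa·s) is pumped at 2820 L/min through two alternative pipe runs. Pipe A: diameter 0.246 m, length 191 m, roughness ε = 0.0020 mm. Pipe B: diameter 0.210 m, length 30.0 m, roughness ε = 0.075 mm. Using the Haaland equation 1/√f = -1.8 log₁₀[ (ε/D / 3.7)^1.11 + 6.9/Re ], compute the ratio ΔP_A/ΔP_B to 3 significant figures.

ΔP_A/ΔP_B ≈ 2.92

Pipe A: V = Q/A = 0.047/0.04753 = 0.9889 m/s; Re = 2.112e+04; ε/D = 8.13e-06; Haaland → f = 0.02541; ΔP_A = f(L/D)(ρV²/2) = 8257 Pa.
Pipe B: V = Q/A = 0.047/0.03464 = 1.357 m/s; Re = 2.474e+04; ε/D = 0.000357; Haaland → f = 0.02515; ΔP_B = f(L/D)(ρV²/2) = 2831 Pa.
ΔP_A/ΔP_B = 8257/2831 = 2.92.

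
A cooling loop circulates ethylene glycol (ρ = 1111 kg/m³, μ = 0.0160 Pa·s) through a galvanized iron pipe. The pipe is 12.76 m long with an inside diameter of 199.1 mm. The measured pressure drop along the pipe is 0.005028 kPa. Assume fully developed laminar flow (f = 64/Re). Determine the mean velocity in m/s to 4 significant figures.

V ≈ 0.03051 m/s

For laminar flow, f = 64/Re with Re = ρVD/μ, so Darcy-Weisbach reduces to ΔP = 32μLV/D². Solving for V: V = ΔP·D²/(32μL) = 5.028·(0.1991)²/(32·0.016·12.76) = 0.03051 m/s.
Check: Re = ρVD/μ = 1111·0.03051·0.1991/0.016 = 421.8 < 2300, so the laminar assumption holds.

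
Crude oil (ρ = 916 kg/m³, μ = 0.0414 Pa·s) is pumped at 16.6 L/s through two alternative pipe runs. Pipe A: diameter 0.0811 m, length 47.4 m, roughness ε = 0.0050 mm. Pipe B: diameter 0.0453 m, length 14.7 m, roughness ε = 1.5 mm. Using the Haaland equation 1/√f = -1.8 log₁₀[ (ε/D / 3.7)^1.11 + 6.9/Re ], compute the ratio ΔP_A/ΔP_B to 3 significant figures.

Pipe A: V = Q/A = 0.0166/0.005166 = 3.213 m/s; Re = 5766; ε/D = 6.17e-05; Haaland → f = 0.03619; ΔP_A = f(L/D)(ρV²/2) = 1e+05 Pa.
Pipe B: V = Q/A = 0.0166/0.001612 = 10.3 m/s; Re = 1.032e+04; ε/D = 0.0331; Haaland → f = 0.0625; ΔP_B = f(L/D)(ρV²/2) = 9.854e+05 Pa.
ΔP_A/ΔP_B = 1e+05/9.854e+05 = 0.102.

ΔP_A/ΔP_B ≈ 0.102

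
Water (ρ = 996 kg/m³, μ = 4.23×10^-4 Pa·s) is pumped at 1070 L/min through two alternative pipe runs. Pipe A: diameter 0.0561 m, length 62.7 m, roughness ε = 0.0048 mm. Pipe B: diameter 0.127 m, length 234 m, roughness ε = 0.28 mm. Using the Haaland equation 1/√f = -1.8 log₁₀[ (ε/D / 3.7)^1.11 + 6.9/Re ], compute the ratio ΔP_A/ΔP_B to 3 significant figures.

ΔP_A/ΔP_B ≈ 8.58

Pipe A: V = Q/A = 0.01783/0.002472 = 7.215 m/s; Re = 9.53e+05; ε/D = 8.56e-05; Haaland → f = 0.01316; ΔP_A = f(L/D)(ρV²/2) = 3.814e+05 Pa.
Pipe B: V = Q/A = 0.01783/0.01267 = 1.408 m/s; Re = 4.21e+05; ε/D = 0.0022; Haaland → f = 0.02444; ΔP_B = f(L/D)(ρV²/2) = 4.445e+04 Pa.
ΔP_A/ΔP_B = 3.814e+05/4.445e+04 = 8.58.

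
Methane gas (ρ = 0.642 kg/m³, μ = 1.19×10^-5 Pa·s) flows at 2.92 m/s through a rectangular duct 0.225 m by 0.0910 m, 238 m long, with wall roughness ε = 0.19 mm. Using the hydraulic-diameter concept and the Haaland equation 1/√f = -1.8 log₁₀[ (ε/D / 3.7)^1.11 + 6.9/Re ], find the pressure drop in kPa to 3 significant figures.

Hydraulic diameter D_h = 4A/P = 4·(0.225·0.091)/(2·(0.225+0.091)) = 0.0819/0.632 = 0.1296 m.
Re = ρVD_h/μ = 0.642·2.92·0.1296/1.19e-05 = 2.041e+04.
ε/D_h = 0.00019/0.1296 = 0.00147; Haaland gives 1/√f = -1.8 log₁₀[0.000167+0.000338] = 5.933, so f = 0.0284.
ΔP = f(L/D_h)(ρV²/2) = 0.0284·238/0.1296·2.737 = 142.8 Pa.
ΔP = 0.143 kPa.

ΔP ≈ 0.143 kPa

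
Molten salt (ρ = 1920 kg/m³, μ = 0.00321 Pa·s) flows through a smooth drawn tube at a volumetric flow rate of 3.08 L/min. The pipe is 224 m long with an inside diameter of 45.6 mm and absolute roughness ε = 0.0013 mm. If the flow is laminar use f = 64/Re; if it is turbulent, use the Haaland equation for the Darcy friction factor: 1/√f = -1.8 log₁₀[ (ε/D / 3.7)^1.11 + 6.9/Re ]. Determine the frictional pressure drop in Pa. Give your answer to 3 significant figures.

Q = 3.08 L/min = 3.08/60000 = 5.133e-05 m³/s.
Cross-sectional area A = πD²/4 = π(0.0456)²/4 = 0.001633 m²; mean velocity V = Q/A = 5.133e-05/0.001633 = 0.03143 m/s.
Reynolds number Re = ρVD/μ = 1920 · 0.03143 · 0.0456 / 0.00321 = 857.3.
Re < 2300 → laminar flow, so f = 64/Re = 64/857.3 = 0.07465 (the turbulent correlation is not needed).
Darcy-Weisbach: ΔP = f(L/D)(ρV²/2) = 0.07465·(224/0.0456)·(1920·0.03143²/2) = 0.07465·4912·0.9485 = 347.8 Pa.

ΔP ≈ 348 Pa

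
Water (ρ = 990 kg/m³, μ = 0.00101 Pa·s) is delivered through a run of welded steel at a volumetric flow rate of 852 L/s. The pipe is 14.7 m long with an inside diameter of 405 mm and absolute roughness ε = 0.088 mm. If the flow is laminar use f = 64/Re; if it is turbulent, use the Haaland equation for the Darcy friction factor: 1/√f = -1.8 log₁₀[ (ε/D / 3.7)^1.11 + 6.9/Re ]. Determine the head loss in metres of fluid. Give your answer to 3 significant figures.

h_f ≈ 1.16 m

Q = 852 L/s = 852/1000 = 0.852 m³/s.
Cross-sectional area A = πD²/4 = π(0.405)²/4 = 0.1288 m²; mean velocity V = Q/A = 0.852/0.1288 = 6.614 m/s.
Reynolds number Re = ρVD/μ = 990 · 6.614 · 0.405 / 0.00101 = 2.625e+06.
Re > 4000 → turbulent. Relative roughness ε/D = 8.8e-05/0.405 = 0.000217. Haaland: 1/√f = -1.8 log₁₀[(0.000217/3.7)^1.11 + 6.9/2.625e+06] = -1.8 log₁₀[2.01e-05 + 2.63e-06] = 8.358, so f = 0.01432.
Darcy-Weisbach: ΔP = f(L/D)(ρV²/2) = 0.01432·(14.7/0.405)·(990·6.614²/2) = 0.01432·36.3·2.165e+04 = 1.125e+04 Pa.
Head loss h_f = ΔP/(ρg) = 1.125e+04/(990·9.81) = 1.16 m.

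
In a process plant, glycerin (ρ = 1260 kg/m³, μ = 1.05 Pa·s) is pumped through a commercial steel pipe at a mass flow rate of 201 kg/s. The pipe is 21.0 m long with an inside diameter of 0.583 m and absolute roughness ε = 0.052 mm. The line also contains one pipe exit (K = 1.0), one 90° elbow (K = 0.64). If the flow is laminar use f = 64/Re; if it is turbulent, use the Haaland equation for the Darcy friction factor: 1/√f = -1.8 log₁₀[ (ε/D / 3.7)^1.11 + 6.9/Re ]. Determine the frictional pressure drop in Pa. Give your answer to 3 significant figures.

ΔP ≈ 1610 Pa

A = πD²/4 = π(0.583)²/4 = 0.2669 m²; mean velocity V = ṁ/(ρA) = 201/(1260 · 0.2669) = 0.5976 m/s.
Reynolds number Re = ρVD/μ = 1260 · 0.5976 · 0.583 / 1.05 = 418.1.
Re < 2300 → laminar flow, so f = 64/Re = 64/418.1 = 0.1531 (the turbulent correlation is not needed).
Total minor-loss coefficient ΣK = 1·1 + 1·0.64 = 1.64.
ΔP = [f·L/D + ΣK]·(ρV²/2) = [0.1531·21/0.583 + 1.64]·(1260·0.5976²/2) = [5.514 + 1.64]·225 = 1610 Pa.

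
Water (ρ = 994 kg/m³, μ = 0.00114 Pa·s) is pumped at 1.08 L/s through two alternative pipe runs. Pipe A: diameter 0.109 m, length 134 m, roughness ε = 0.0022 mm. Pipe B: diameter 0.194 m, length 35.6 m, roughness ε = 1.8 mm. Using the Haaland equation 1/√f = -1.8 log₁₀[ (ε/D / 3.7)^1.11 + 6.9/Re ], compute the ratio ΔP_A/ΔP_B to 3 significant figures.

ΔP_A/ΔP_B ≈ 44.9

Pipe A: V = Q/A = 0.00108/0.009331 = 0.1157 m/s; Re = 1.1e+04; ε/D = 2.02e-05; Haaland → f = 0.03011; ΔP_A = f(L/D)(ρV²/2) = 246.5 Pa.
Pipe B: V = Q/A = 0.00108/0.02956 = 0.03654 m/s; Re = 6180; ε/D = 0.00928; Haaland → f = 0.04506; ΔP_B = f(L/D)(ρV²/2) = 5.486 Pa.
ΔP_A/ΔP_B = 246.5/5.486 = 44.9.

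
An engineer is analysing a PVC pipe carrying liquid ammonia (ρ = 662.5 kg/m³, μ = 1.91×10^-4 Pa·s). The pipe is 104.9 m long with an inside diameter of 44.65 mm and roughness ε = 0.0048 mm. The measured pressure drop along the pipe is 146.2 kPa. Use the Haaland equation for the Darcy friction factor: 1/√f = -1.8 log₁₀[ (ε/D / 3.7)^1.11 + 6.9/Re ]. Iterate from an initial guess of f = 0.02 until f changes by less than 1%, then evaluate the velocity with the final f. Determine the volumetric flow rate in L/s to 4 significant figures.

Rearranging Darcy-Weisbach: V = √(2·ΔP·D/(f·L·ρ)). With ε/D = 4.8e-06/0.04465 = 0.000108, iterate starting from f = 0.02:
  f = 0.02 → V = √(2·1.462e+05·0.04465/(0.02·104.9·662.5)) = 3.065 m/s; Re = ρVD/μ = 4.747e+05; f → 0.01443
  f = 0.01443 → V = 3.608 m/s; Re = 5.588e+05; f → 0.01417
  f = 0.01417 → V = 3.641 m/s; Re = 5.638e+05; f → 0.01416
Converged (Δf/f < 1%). With the final f = 0.01416: V = √(2·1.462e+05·0.04465/(0.01416·104.9·662.5)) = 3.642 m/s.
Q = V·A = 3.642·(π/4·0.04465²) = 0.005703 m³/s = 5.703 L/s.

Q ≈ 5.703 L/s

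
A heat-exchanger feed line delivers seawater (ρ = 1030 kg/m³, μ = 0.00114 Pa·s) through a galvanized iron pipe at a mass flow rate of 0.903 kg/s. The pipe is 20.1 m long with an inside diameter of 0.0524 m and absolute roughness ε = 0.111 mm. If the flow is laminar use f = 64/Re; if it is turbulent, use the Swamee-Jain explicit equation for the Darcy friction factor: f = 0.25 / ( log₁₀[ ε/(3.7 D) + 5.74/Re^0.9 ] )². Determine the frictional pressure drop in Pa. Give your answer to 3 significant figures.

ΔP ≈ 996 Pa

A = πD²/4 = π(0.0524)²/4 = 0.002157 m²; mean velocity V = ṁ/(ρA) = 0.903/(1030 · 0.002157) = 0.4065 m/s.
Reynolds number Re = ρVD/μ = 1030 · 0.4065 · 0.0524 / 0.00114 = 1.925e+04.
Re > 4000 → turbulent. Relative roughness ε/D = 0.000111/0.0524 = 0.00212. Swamee-Jain: f = 0.25/(log₁₀[0.00212/3.7 + 5.74/1.925e+04^0.9])² = 0.25/(log₁₀[0.000573 + 0.0008])² = 0.25/(-2.863)² = 0.03051.
Darcy-Weisbach: ΔP = f(L/D)(ρV²/2) = 0.03051·(20.1/0.0524)·(1030·0.4065²/2) = 0.03051·383.6·85.11 = 996.1 Pa.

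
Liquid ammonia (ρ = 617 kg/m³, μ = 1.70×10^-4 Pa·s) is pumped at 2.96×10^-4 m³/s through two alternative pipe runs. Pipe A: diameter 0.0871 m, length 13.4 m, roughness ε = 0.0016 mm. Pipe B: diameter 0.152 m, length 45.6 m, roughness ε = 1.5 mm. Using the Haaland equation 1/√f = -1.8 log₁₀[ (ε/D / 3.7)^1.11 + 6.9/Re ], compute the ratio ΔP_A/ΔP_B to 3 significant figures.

ΔP_A/ΔP_B ≈ 3.00

Pipe A: V = Q/A = 0.000296/0.005958 = 0.04968 m/s; Re = 1.57e+04; ε/D = 1.84e-05; Haaland → f = 0.02741; ΔP_A = f(L/D)(ρV²/2) = 3.21 Pa.
Pipe B: V = Q/A = 0.000296/0.01815 = 0.01631 m/s; Re = 8999; ε/D = 0.00987; Haaland → f = 0.04342; ΔP_B = f(L/D)(ρV²/2) = 1.069 Pa.
ΔP_A/ΔP_B = 3.21/1.069 = 3.00.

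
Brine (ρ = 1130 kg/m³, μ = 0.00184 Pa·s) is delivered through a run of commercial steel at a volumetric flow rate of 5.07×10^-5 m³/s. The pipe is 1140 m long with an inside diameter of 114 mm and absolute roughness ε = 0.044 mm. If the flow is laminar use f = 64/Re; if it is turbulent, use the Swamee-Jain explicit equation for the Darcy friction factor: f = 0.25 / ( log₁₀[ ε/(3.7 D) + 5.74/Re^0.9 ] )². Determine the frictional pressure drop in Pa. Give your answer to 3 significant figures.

ΔP ≈ 25.7 Pa

Cross-sectional area A = πD²/4 = π(0.114)²/4 = 0.01021 m²; mean velocity V = Q/A = 5.07e-05/0.01021 = 0.004967 m/s.
Reynolds number Re = ρVD/μ = 1130 · 0.004967 · 0.114 / 0.00184 = 347.8.
Re < 2300 → laminar flow, so f = 64/Re = 64/347.8 = 0.184 (the turbulent correlation is not needed).
Darcy-Weisbach: ΔP = f(L/D)(ρV²/2) = 0.184·(1140/0.114)·(1130·0.004967²/2) = 0.184·1e+04·0.01394 = 25.65 Pa.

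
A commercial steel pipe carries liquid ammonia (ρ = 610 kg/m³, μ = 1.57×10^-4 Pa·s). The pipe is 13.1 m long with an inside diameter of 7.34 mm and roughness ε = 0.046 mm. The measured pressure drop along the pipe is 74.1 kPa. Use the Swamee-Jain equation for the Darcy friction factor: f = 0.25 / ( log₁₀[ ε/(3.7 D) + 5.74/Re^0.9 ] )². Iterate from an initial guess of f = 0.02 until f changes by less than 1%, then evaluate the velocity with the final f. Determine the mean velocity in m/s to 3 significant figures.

Rearranging Darcy-Weisbach: V = √(2·ΔP·D/(f·L·ρ)). With ε/D = 4.6e-05/0.00734 = 0.00627, iterate starting from f = 0.02:
  f = 0.02 → V = √(2·7.41e+04·0.00734/(0.02·13.1·610)) = 2.609 m/s; Re = ρVD/μ = 7.44e+04; f → 0.03393
  f = 0.03393 → V = 2.003 m/s; Re = 5.712e+04; f → 0.03429
  f = 0.03429 → V = 1.993 m/s; Re = 5.682e+04; f → 0.0343
Converged (Δf/f < 1%). With the final f = 0.0343: V = √(2·7.41e+04·0.00734/(0.0343·13.1·610)) = 1.992 m/s.

V ≈ 1.99 m/s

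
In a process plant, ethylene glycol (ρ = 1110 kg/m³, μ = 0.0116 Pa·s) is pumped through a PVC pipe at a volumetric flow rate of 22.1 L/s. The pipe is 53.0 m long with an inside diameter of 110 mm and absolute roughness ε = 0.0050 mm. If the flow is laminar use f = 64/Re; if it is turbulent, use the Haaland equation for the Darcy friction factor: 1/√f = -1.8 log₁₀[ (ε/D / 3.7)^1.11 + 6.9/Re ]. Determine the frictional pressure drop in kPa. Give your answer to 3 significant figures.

ΔP ≈ 35.5 kPa

Q = 22.1 L/s = 22.1/1000 = 0.0221 m³/s.
Cross-sectional area A = πD²/4 = π(0.11)²/4 = 0.009503 m²; mean velocity V = Q/A = 0.0221/0.009503 = 2.326 m/s.
Reynolds number Re = ρVD/μ = 1110 · 2.326 · 0.11 / 0.0116 = 2.448e+04.
Re > 4000 → turbulent. Relative roughness ε/D = 5e-06/0.11 = 4.55e-05. Haaland: 1/√f = -1.8 log₁₀[(4.55e-05/3.7)^1.11 + 6.9/2.448e+04] = -1.8 log₁₀[3.54e-06 + 0.000282] = 6.38, so f = 0.02457.
Darcy-Weisbach: ΔP = f(L/D)(ρV²/2) = 0.02457·(53/0.11)·(1110·2.326²/2) = 0.02457·481.8·3001 = 3.553e+04 Pa.
ΔP = 3.553e+04 Pa = 35.5 kPa.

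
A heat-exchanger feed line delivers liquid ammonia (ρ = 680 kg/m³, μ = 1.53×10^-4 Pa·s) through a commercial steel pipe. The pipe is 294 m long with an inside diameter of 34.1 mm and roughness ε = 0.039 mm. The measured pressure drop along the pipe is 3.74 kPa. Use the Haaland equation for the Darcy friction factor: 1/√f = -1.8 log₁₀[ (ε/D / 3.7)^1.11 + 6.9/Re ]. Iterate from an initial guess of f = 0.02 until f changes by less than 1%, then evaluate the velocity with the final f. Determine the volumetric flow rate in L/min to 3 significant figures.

Rearranging Darcy-Weisbach: V = √(2·ΔP·D/(f·L·ρ)). With ε/D = 3.9e-05/0.0341 = 0.00114, iterate starting from f = 0.02:
  f = 0.02 → V = √(2·3740·0.0341/(0.02·294·680)) = 0.2526 m/s; Re = ρVD/μ = 3.828e+04; f → 0.02502
  f = 0.02502 → V = 0.2258 m/s; Re = 3.423e+04; f → 0.02544
  f = 0.02544 → V = 0.224 m/s; Re = 3.394e+04; f → 0.02547
Converged (Δf/f < 1%). With the final f = 0.02547: V = √(2·3740·0.0341/(0.02547·294·680)) = 0.2238 m/s.
Q = V·A = 0.2238·(π/4·0.0341²) = 0.0002044 m³/s = 12.3 L/min.

Q ≈ 12.3 L/min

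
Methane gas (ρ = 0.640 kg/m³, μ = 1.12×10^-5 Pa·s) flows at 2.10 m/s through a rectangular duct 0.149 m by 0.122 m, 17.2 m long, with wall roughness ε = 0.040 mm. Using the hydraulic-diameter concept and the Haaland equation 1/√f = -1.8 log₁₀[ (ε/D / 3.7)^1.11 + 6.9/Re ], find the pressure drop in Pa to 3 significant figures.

ΔP ≈ 5.01 Pa

Hydraulic diameter D_h = 4A/P = 4·(0.149·0.122)/(2·(0.149+0.122)) = 0.07271/0.542 = 0.1342 m.
Re = ρVD_h/μ = 0.64·2.1·0.1342/1.12e-05 = 1.61e+04.
ε/D_h = 4e-05/0.1342 = 0.000298; Haaland gives 1/√f = -1.8 log₁₀[2.86e-05+0.000429] = 6.012, so f = 0.02767.
ΔP = f(L/D_h)(ρV²/2) = 0.02767·17.2/0.1342·1.411 = 5.006 Pa.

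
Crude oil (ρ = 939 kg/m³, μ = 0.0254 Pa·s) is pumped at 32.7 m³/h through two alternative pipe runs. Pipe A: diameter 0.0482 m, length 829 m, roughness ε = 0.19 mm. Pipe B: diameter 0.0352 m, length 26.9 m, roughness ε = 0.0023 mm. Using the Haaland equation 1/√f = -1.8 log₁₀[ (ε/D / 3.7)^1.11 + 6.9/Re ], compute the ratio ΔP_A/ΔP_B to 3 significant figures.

ΔP_A/ΔP_B ≈ 8.04

Pipe A: V = Q/A = 0.009083/0.001825 = 4.978 m/s; Re = 8870; ε/D = 0.00394; Haaland → f = 0.03688; ΔP_A = f(L/D)(ρV²/2) = 7.38e+06 Pa.
Pipe B: V = Q/A = 0.009083/0.0009731 = 9.334 m/s; Re = 1.215e+04; ε/D = 6.53e-05; Haaland → f = 0.02937; ΔP_B = f(L/D)(ρV²/2) = 9.182e+05 Pa.
ΔP_A/ΔP_B = 7.38e+06/9.182e+05 = 8.04.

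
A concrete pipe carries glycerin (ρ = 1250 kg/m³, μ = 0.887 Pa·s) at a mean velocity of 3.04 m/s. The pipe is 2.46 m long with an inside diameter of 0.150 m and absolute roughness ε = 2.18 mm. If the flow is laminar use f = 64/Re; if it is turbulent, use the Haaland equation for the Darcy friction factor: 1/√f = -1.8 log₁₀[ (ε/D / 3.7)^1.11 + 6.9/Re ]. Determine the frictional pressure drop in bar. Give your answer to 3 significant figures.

ΔP ≈ 0.0943 bar

Reynolds number Re = ρVD/μ = 1250 · 3.04 · 0.15 / 0.887 = 642.6.
Re < 2300 → laminar flow, so f = 64/Re = 64/642.6 = 0.09959 (the turbulent correlation is not needed).
Darcy-Weisbach: ΔP = f(L/D)(ρV²/2) = 0.09959·(2.46/0.15)·(1250·3.04²/2) = 0.09959·16.4·5776 = 9434 Pa.
ΔP = 9434 Pa = 0.0943 bar.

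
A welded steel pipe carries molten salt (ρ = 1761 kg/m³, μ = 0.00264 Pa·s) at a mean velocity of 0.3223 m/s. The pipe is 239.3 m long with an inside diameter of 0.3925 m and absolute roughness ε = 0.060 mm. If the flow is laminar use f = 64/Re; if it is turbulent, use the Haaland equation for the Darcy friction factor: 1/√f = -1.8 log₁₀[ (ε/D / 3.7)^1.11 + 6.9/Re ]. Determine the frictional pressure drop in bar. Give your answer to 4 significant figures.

ΔP ≈ 0.01065 bar

Reynolds number Re = ρVD/μ = 1761 · 0.3223 · 0.3925 / 0.00264 = 8.438e+04.
Re > 4000 → turbulent. Relative roughness ε/D = 6e-05/0.3925 = 0.000153. Haaland: 1/√f = -1.8 log₁₀[(0.000153/3.7)^1.11 + 6.9/8.438e+04] = -1.8 log₁₀[1.36e-05 + 8.18e-05] = 7.237, so f = 0.01909.
Darcy-Weisbach: ΔP = f(L/D)(ρV²/2) = 0.01909·(239.3/0.3925)·(1761·0.3223²/2) = 0.01909·609.7·91.46 = 1065 Pa.
ΔP = 1065 Pa = 0.01065 bar.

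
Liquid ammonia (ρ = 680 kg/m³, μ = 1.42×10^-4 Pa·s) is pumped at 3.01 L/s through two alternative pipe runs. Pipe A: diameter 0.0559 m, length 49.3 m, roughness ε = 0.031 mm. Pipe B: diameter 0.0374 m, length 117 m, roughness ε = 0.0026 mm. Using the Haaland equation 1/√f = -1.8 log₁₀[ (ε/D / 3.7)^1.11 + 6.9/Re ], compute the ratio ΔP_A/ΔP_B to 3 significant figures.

ΔP_A/ΔP_B ≈ 0.0741

Pipe A: V = Q/A = 0.00301/0.002454 = 1.226 m/s; Re = 3.283e+05; ε/D = 0.000555; Haaland → f = 0.01829; ΔP_A = f(L/D)(ρV²/2) = 8248 Pa.
Pipe B: V = Q/A = 0.00301/0.001099 = 2.74 m/s; Re = 4.907e+05; ε/D = 6.95e-05; Haaland → f = 0.01394; ΔP_B = f(L/D)(ρV²/2) = 1.113e+05 Pa.
ΔP_A/ΔP_B = 8248/1.113e+05 = 0.0741.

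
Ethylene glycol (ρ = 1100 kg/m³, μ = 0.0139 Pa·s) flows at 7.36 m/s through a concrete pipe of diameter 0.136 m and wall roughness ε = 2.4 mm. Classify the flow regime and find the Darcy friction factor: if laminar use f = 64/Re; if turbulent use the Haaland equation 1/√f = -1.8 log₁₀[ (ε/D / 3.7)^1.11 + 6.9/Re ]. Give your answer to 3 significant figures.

Re = ρVD/μ = 1100·7.36·0.136/0.0139 = 7.921e+04.
Re > 4000 → turbulent. ε/D = 0.0024/0.136 = 0.0176; Haaland: 1/√f = -1.8 log₁₀[0.00265 + 8.71e-05] = 4.613, so f = 0.04699.

f ≈ 0.0470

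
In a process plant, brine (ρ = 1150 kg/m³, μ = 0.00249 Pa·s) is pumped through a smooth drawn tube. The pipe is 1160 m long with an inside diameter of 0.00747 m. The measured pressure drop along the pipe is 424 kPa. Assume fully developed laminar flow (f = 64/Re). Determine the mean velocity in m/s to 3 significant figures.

For laminar flow, f = 64/Re with Re = ρVD/μ, so Darcy-Weisbach reduces to ΔP = 32μLV/D². Solving for V: V = ΔP·D²/(32μL) = 4.24e+05·(0.00747)²/(32·0.00249·1160) = 0.256 m/s.
Check: Re = ρVD/μ = 1150·0.256·0.00747/0.00249 = 883.1 < 2300, so the laminar assumption holds.

V ≈ 0.256 m/s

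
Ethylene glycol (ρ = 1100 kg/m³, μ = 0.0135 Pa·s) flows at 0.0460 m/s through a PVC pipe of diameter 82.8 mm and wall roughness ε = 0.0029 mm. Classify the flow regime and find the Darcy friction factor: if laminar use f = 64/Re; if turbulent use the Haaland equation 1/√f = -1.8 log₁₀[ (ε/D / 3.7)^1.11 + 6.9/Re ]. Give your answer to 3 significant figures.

Re = ρVD/μ = 1100·0.046·0.0828/0.0135 = 310.3.
Re < 2300 → laminar, so f = 64/Re = 0.2062 (roughness is irrelevant in laminar flow).

f ≈ 0.206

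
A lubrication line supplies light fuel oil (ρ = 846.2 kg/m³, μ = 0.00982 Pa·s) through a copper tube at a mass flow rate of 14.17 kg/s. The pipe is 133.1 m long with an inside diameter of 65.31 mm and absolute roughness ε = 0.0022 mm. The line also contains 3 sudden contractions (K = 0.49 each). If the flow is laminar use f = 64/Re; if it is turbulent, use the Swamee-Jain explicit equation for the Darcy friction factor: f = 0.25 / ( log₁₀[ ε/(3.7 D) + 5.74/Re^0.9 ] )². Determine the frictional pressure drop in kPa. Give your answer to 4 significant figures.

A = πD²/4 = π(0.06531)²/4 = 0.00335 m²; mean velocity V = ṁ/(ρA) = 14.17/(846.2 · 0.00335) = 4.999 m/s.
Reynolds number Re = ρVD/μ = 846.2 · 4.999 · 0.06531 / 0.00982 = 2.813e+04.
Re > 4000 → turbulent. Relative roughness ε/D = 2.2e-06/0.06531 = 3.37e-05. Swamee-Jain: f = 0.25/(log₁₀[3.37e-05/3.7 + 5.74/2.813e+04^0.9])² = 0.25/(log₁₀[9.1e-06 + 0.000568])² = 0.25/(-3.238)² = 0.02384.
Total minor-loss coefficient ΣK = 3·0.49 = 1.47.
ΔP = [f·L/D + ΣK]·(ρV²/2) = [0.02384·133.1/0.06531 + 1.47]·(846.2·4.999²/2) = [48.58 + 1.47]·1.057e+04 = 5.291e+05 Pa.
ΔP = 5.291e+05 Pa = 529.1 kPa.

ΔP ≈ 529.1 kPa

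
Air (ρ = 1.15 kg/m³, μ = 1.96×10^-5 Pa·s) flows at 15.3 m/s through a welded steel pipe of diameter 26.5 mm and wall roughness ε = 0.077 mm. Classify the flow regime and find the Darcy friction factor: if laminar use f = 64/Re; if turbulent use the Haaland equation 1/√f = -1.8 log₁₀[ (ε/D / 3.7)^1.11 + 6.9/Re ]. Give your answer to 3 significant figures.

f ≈ 0.0304

Re = ρVD/μ = 1.15·15.3·0.0265/1.96e-05 = 2.379e+04.
Re > 4000 → turbulent. ε/D = 7.7e-05/0.0265 = 0.00291; Haaland: 1/√f = -1.8 log₁₀[0.000358 + 0.00029] = 5.739, so f = 0.03036.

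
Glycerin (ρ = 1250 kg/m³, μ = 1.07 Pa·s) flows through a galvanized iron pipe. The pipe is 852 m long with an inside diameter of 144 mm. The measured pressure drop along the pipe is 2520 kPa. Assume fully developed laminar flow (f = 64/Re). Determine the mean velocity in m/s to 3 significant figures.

V ≈ 1.79 m/s

For laminar flow, f = 64/Re with Re = ρVD/μ, so Darcy-Weisbach reduces to ΔP = 32μLV/D². Solving for V: V = ΔP·D²/(32μL) = 2.52e+06·(0.144)²/(32·1.07·852) = 1.791 m/s.
Check: Re = ρVD/μ = 1250·1.791·0.144/1.07 = 301.3 < 2300, so the laminar assumption holds.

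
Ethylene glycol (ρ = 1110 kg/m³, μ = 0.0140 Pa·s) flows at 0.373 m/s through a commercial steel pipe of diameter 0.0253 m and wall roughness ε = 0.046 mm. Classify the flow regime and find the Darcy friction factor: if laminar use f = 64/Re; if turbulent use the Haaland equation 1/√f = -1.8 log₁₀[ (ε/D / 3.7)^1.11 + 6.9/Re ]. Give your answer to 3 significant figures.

Re = ρVD/μ = 1110·0.373·0.0253/0.014 = 748.2.
Re < 2300 → laminar, so f = 64/Re = 0.08554 (roughness is irrelevant in laminar flow).

f ≈ 0.0855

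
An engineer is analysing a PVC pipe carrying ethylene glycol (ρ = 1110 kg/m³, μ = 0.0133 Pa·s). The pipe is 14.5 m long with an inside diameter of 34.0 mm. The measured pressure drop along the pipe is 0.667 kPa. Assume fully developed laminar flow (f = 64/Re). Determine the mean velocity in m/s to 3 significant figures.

For laminar flow, f = 64/Re with Re = ρVD/μ, so Darcy-Weisbach reduces to ΔP = 32μLV/D². Solving for V: V = ΔP·D²/(32μL) = 667·(0.034)²/(32·0.0133·14.5) = 0.1249 m/s.
Check: Re = ρVD/μ = 1110·0.1249·0.034/0.0133 = 354.5 < 2300, so the laminar assumption holds.

V ≈ 0.125 m/s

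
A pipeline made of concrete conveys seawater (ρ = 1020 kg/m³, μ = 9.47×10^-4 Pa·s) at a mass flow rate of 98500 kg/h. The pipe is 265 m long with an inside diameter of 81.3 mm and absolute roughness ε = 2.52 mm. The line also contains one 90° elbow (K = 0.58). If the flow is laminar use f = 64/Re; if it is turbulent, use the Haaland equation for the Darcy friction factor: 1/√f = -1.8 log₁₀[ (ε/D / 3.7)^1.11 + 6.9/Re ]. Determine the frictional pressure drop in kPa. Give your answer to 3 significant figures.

ṁ = 98500 kg/h = 98500/3600 = 27.36 kg/s.
A = πD²/4 = π(0.0813)²/4 = 0.005191 m²; mean velocity V = ṁ/(ρA) = 27.36/(1020 · 0.005191) = 5.167 m/s.
Reynolds number Re = ρVD/μ = 1020 · 5.167 · 0.0813 / 0.000947 = 4.525e+05.
Re > 4000 → turbulent. Relative roughness ε/D = 0.00252/0.0813 = 0.031. Haaland: 1/√f = -1.8 log₁₀[(0.031/3.7)^1.11 + 6.9/4.525e+05] = -1.8 log₁₀[0.00495 + 1.52e-05] = 4.147, so f = 0.05814.
Total minor-loss coefficient ΣK = 1·0.58 = 0.58.
ΔP = [f·L/D + ΣK]·(ρV²/2) = [0.05814·265/0.0813 + 0.58]·(1020·5.167²/2) = [189.5 + 0.58]·1.362e+04 = 2.589e+06 Pa.
ΔP = 2.589e+06 Pa = 2590 kPa.

ΔP ≈ 2590 kPa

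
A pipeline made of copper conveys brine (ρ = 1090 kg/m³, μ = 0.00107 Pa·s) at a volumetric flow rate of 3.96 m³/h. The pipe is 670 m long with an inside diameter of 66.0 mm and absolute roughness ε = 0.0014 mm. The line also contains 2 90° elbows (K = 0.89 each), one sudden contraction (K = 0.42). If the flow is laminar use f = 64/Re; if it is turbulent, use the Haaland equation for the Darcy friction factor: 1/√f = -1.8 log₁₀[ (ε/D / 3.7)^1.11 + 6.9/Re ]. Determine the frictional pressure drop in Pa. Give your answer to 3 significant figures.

Q = 3.96 m³/h = 3.96/3600 = 0.0011 m³/s.
Cross-sectional area A = πD²/4 = π(0.066)²/4 = 0.003421 m²; mean velocity V = Q/A = 0.0011/0.003421 = 0.3215 m/s.
Reynolds number Re = ρVD/μ = 1090 · 0.3215 · 0.066 / 0.00107 = 2.162e+04.
Re > 4000 → turbulent. Relative roughness ε/D = 1.4e-06/0.066 = 2.12e-05. Haaland: 1/√f = -1.8 log₁₀[(2.12e-05/3.7)^1.11 + 6.9/2.162e+04] = -1.8 log₁₀[1.52e-06 + 0.000319] = 6.289, so f = 0.02528.
Total minor-loss coefficient ΣK = 2·0.89 + 1·0.42 = 2.2.
ΔP = [f·L/D + ΣK]·(ρV²/2) = [0.02528·670/0.066 + 2.2]·(1090·0.3215²/2) = [256.7 + 2.2]·56.34 = 1.458e+04 Pa.

ΔP ≈ 14600 Pa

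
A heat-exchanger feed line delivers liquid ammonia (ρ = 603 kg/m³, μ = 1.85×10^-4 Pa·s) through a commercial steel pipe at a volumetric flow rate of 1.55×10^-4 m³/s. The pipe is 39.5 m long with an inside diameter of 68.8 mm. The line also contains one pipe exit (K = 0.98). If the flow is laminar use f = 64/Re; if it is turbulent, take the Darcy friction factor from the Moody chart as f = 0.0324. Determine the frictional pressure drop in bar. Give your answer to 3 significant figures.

Cross-sectional area A = πD²/4 = π(0.0688)²/4 = 0.003718 m²; mean velocity V = Q/A = 0.000155/0.003718 = 0.04169 m/s.
Reynolds number Re = ρVD/μ = 603 · 0.04169 · 0.0688 / 0.000185 = 9350.
Re > 4000 → turbulent; use the Moody-chart value f = 0.0324.
Total minor-loss coefficient ΣK = 1·0.98 = 0.98.
ΔP = [f·L/D + ΣK]·(ρV²/2) = [0.0324·39.5/0.0688 + 0.98]·(603·0.04169²/2) = [18.6 + 0.98]·0.5241 = 10.26 Pa.
ΔP = 10.26 Pa = 1.03×10^-4 bar.

ΔP ≈ 1.03×10^-4 bar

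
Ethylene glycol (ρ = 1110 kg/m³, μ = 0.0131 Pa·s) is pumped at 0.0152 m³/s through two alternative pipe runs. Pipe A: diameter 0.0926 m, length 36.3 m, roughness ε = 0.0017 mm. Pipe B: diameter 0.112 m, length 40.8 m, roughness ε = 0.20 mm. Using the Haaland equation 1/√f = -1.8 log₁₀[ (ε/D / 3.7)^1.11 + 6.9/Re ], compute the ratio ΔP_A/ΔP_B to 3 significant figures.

Pipe A: V = Q/A = 0.0152/0.006735 = 2.257 m/s; Re = 1.771e+04; ε/D = 1.84e-05; Haaland → f = 0.02658; ΔP_A = f(L/D)(ρV²/2) = 2.945e+04 Pa.
Pipe B: V = Q/A = 0.0152/0.009852 = 1.543 m/s; Re = 1.464e+04; ε/D = 0.00179; Haaland → f = 0.03076; ΔP_B = f(L/D)(ρV²/2) = 1.48e+04 Pa.
ΔP_A/ΔP_B = 2.945e+04/1.48e+04 = 1.99.

ΔP_A/ΔP_B ≈ 1.99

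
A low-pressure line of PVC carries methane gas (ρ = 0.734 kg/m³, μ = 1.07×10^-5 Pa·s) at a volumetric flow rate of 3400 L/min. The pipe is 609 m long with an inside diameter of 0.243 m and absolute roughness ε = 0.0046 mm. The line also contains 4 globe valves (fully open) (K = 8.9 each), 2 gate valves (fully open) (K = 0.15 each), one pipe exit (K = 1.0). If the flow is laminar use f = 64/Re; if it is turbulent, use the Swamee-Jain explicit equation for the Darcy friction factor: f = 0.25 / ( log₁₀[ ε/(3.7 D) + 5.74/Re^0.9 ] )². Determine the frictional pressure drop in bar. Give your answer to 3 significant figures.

Q = 3400 L/min = 3400/60000 = 0.05667 m³/s.
Cross-sectional area A = πD²/4 = π(0.243)²/4 = 0.04638 m²; mean velocity V = Q/A = 0.05667/0.04638 = 1.222 m/s.
Reynolds number Re = ρVD/μ = 0.734 · 1.222 · 0.243 / 1.07e-05 = 2.037e+04.
Re > 4000 → turbulent. Relative roughness ε/D = 4.6e-06/0.243 = 1.89e-05. Swamee-Jain: f = 0.25/(log₁₀[1.89e-05/3.7 + 5.74/2.037e+04^0.9])² = 0.25/(log₁₀[5.12e-06 + 0.00076])² = 0.25/(-3.116)² = 0.02574.
Total minor-loss coefficient ΣK = 4·8.9 + 2·0.15 + 1·1 = 36.9.
ΔP = [f·L/D + ΣK]·(ρV²/2) = [0.02574·609/0.243 + 36.9]·(0.734·1.222²/2) = [64.52 + 36.9]·0.5479 = 55.57 Pa.
ΔP = 55.57 Pa = 5.56×10^-4 bar.

ΔP ≈ 5.56×10^-4 bar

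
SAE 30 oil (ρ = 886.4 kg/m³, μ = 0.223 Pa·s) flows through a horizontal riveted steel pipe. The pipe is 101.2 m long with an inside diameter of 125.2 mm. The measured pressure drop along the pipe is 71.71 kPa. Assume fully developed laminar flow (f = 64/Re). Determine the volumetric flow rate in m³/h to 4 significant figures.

Q ≈ 68.98 m³/h

For laminar flow, f = 64/Re with Re = ρVD/μ, so Darcy-Weisbach reduces to ΔP = 32μLV/D². Solving for V: V = ΔP·D²/(32μL) = 7.171e+04·(0.1252)²/(32·0.223·101.2) = 1.557 m/s.
Check: Re = ρVD/μ = 886.4·1.557·0.1252/0.223 = 774.6 < 2300, so the laminar assumption holds.
Q = V·A = 1.557·(π/4·0.1252²) = 0.01916 m³/s = 68.98 m³/h.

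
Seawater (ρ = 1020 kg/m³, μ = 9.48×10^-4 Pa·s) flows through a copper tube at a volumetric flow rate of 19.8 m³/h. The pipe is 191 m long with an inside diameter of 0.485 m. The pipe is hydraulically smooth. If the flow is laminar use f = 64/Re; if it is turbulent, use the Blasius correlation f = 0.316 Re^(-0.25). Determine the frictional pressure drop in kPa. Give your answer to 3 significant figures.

ΔP ≈ 0.00504 kPa

Q = 19.8 m³/h = 19.8/3600 = 0.0055 m³/s.
Cross-sectional area A = πD²/4 = π(0.485)²/4 = 0.1847 m²; mean velocity V = Q/A = 0.0055/0.1847 = 0.02977 m/s.
Reynolds number Re = ρVD/μ = 1020 · 0.02977 · 0.485 / 0.000948 = 1.554e+04.
Re > 4000 → turbulent. Smooth-pipe (Blasius): f = 0.316 Re^(-0.25) = 0.316/(1.554e+04)^0.25 = 0.0283.
Darcy-Weisbach: ΔP = f(L/D)(ρV²/2) = 0.0283·(191/0.485)·(1020·0.02977²/2) = 0.0283·393.8·0.452 = 5.038 Pa.
ΔP = 5.038 Pa = 0.00504 kPa.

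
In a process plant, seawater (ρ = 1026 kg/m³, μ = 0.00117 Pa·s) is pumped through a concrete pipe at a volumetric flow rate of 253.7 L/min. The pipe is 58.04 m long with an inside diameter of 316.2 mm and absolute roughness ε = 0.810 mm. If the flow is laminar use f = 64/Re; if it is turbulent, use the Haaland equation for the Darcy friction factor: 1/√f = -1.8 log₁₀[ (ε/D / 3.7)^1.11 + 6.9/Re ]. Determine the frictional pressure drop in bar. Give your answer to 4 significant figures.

Q = 253.7 L/min = 253.7/60000 = 0.004228 m³/s.
Cross-sectional area A = πD²/4 = π(0.3162)²/4 = 0.07853 m²; mean velocity V = Q/A = 0.004228/0.07853 = 0.05385 m/s.
Reynolds number Re = ρVD/μ = 1026 · 0.05385 · 0.3162 / 0.00117 = 1.493e+04.
Re > 4000 → turbulent. Relative roughness ε/D = 0.00081/0.3162 = 0.00256. Haaland: 1/√f = -1.8 log₁₀[(0.00256/3.7)^1.11 + 6.9/1.493e+04] = -1.8 log₁₀[0.000311 + 0.000462] = 5.601, so f = 0.03187.
Darcy-Weisbach: ΔP = f(L/D)(ρV²/2) = 0.03187·(58.04/0.3162)·(1026·0.05385²/2) = 0.03187·183.6·1.487 = 8.702 Pa.
ΔP = 8.702 Pa = 8.702×10^-5 bar.

ΔP ≈ 8.702×10^-5 bar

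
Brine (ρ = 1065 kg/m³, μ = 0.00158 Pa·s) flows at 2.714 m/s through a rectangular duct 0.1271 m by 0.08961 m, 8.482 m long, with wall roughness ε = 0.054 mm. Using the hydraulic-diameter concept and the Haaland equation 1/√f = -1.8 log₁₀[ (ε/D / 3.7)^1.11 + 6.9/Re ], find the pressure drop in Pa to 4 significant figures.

ΔP ≈ 5942 Pa

Hydraulic diameter D_h = 4A/P = 4·(0.1271·0.08961)/(2·(0.1271+0.08961)) = 0.04556/0.4334 = 0.1051 m.
Re = ρVD_h/μ = 1065·2.714·0.1051/0.00158 = 1.923e+05.
ε/D_h = 5.4e-05/0.1051 = 0.000514; Haaland gives 1/√f = -1.8 log₁₀[5.23e-05+3.59e-05] = 7.299, so f = 0.01877.
ΔP = f(L/D_h)(ρV²/2) = 0.01877·8.482/0.1051·3922 = 5942 Pa.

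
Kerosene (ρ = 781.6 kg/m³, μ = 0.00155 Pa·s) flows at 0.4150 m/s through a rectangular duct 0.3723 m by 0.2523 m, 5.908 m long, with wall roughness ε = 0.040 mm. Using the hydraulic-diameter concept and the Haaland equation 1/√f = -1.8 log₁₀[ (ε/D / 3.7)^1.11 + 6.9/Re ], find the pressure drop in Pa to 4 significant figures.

ΔP ≈ 26.61 Pa

Hydraulic diameter D_h = 4A/P = 4·(0.3723·0.2523)/(2·(0.3723+0.2523)) = 0.3757/1.249 = 0.3008 m.
Re = ρVD_h/μ = 781.6·0.415·0.3008/0.00155 = 6.294e+04.
ε/D_h = 4e-05/0.3008 = 0.000133; Haaland gives 1/√f = -1.8 log₁₀[1.17e-05+0.00011] = 7.049, so f = 0.02012.
ΔP = f(L/D_h)(ρV²/2) = 0.02012·5.908/0.3008·67.31 = 26.61 Pa.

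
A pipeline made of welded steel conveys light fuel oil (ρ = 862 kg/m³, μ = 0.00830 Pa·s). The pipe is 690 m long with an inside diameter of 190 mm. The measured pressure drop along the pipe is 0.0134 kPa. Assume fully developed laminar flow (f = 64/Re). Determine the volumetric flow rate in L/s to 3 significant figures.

For laminar flow, f = 64/Re with Re = ρVD/μ, so Darcy-Weisbach reduces to ΔP = 32μLV/D². Solving for V: V = ΔP·D²/(32μL) = 13.4·(0.19)²/(32·0.0083·690) = 0.00264 m/s.
Check: Re = ρVD/μ = 862·0.00264·0.19/0.0083 = 52.09 < 2300, so the laminar assumption holds.
Q = V·A = 0.00264·(π/4·0.19²) = 7.484e-05 m³/s = 0.0748 L/s.

Q ≈ 0.0748 L/s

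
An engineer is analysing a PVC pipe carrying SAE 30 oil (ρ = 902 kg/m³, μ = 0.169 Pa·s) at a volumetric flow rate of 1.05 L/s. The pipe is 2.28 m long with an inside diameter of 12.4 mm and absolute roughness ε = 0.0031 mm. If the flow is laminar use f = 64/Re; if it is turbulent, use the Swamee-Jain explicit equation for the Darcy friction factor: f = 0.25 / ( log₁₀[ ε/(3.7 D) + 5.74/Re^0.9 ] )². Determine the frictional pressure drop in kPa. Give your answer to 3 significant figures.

ΔP ≈ 697 kPa

Q = 1.05 L/s = 1.05/1000 = 0.00105 m³/s.
Cross-sectional area A = πD²/4 = π(0.0124)²/4 = 0.0001208 m²; mean velocity V = Q/A = 0.00105/0.0001208 = 8.695 m/s.
Reynolds number Re = ρVD/μ = 902 · 8.695 · 0.0124 / 0.169 = 575.4.
Re < 2300 → laminar flow, so f = 64/Re = 64/575.4 = 0.1112 (the turbulent correlation is not needed).
Darcy-Weisbach: ΔP = f(L/D)(ρV²/2) = 0.1112·(2.28/0.0124)·(902·8.695²/2) = 0.1112·183.9·3.409e+04 = 6.972e+05 Pa.
ΔP = 6.972e+05 Pa = 697 kPa.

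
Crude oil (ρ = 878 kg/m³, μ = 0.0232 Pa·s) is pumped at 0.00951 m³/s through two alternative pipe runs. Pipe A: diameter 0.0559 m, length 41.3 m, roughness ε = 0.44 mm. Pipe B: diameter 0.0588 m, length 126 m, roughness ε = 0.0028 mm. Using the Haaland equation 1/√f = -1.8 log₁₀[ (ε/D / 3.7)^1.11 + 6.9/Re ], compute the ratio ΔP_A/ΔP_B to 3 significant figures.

ΔP_A/ΔP_B ≈ 0.533

Pipe A: V = Q/A = 0.00951/0.002454 = 3.875 m/s; Re = 8198; ε/D = 0.00787; Haaland → f = 0.04184; ΔP_A = f(L/D)(ρV²/2) = 2.038e+05 Pa.
Pipe B: V = Q/A = 0.00951/0.002715 = 3.502 m/s; Re = 7793; ε/D = 4.76e-05; Haaland → f = 0.03316; ΔP_B = f(L/D)(ρV²/2) = 3.825e+05 Pa.
ΔP_A/ΔP_B = 2.038e+05/3.825e+05 = 0.533.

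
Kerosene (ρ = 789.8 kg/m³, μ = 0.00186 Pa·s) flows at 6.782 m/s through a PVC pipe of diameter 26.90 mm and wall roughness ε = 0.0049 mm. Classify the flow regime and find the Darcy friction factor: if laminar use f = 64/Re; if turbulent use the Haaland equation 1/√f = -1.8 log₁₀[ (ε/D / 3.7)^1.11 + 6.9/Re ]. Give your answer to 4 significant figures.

f ≈ 0.01952

Re = ρVD/μ = 789.8·6.782·0.0269/0.00186 = 7.747e+04.
Re > 4000 → turbulent. ε/D = 4.9e-06/0.0269 = 0.000182; Haaland: 1/√f = -1.8 log₁₀[1.65e-05 + 8.91e-05] = 7.157, so f = 0.01952.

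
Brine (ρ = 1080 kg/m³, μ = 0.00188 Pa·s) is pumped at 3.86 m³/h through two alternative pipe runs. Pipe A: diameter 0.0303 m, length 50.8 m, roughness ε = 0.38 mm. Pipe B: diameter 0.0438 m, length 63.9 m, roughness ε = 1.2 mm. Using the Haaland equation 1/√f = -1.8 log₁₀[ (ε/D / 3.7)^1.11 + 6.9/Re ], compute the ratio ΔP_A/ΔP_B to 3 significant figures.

Pipe A: V = Q/A = 0.001072/0.0007211 = 1.487 m/s; Re = 2.588e+04; ε/D = 0.0125; Haaland → f = 0.04291; ΔP_A = f(L/D)(ρV²/2) = 8.59e+04 Pa.
Pipe B: V = Q/A = 0.001072/0.001507 = 0.7116 m/s; Re = 1.791e+04; ε/D = 0.0274; Haaland → f = 0.05696; ΔP_B = f(L/D)(ρV²/2) = 2.273e+04 Pa.
ΔP_A/ΔP_B = 8.59e+04/2.273e+04 = 3.78.

ΔP_A/ΔP_B ≈ 3.78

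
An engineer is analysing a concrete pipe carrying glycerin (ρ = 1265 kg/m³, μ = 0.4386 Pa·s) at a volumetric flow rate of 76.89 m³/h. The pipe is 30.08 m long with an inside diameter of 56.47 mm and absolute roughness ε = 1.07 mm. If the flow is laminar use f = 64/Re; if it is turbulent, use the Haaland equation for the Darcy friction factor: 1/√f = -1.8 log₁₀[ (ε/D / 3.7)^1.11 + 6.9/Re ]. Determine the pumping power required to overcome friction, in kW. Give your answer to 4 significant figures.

P ≈ 24.11 kW

Q = 76.89 m³/h = 76.89/3600 = 0.02136 m³/s.
Cross-sectional area A = πD²/4 = π(0.05647)²/4 = 0.002505 m²; mean velocity V = Q/A = 0.02136/0.002505 = 8.528 m/s.
Reynolds number Re = ρVD/μ = 1265 · 8.528 · 0.05647 / 0.439 = 1389.
Re < 2300 → laminar flow, so f = 64/Re = 64/1389 = 0.04608 (the turbulent correlation is not needed).
Darcy-Weisbach: ΔP = f(L/D)(ρV²/2) = 0.04608·(30.08/0.05647)·(1265·8.528²/2) = 0.04608·532.7·4.6e+04 = 1.129e+06 Pa.
Pumping power P = QΔP = 0.02136·1.129e+06 = 24114 W = 24.11 kW.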